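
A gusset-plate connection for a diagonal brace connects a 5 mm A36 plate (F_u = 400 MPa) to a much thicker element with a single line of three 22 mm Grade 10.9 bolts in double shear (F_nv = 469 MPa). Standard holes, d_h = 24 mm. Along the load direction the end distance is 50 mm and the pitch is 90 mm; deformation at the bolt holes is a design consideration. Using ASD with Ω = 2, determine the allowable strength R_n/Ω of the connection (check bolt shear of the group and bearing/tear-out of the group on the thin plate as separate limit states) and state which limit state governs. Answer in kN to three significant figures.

Bolt shear: A_b = π·22²/4 = 380.1 mm²; R_n = 469 × 380.1 × 3 × 2 / 1000 = 1070 kN → 1070 / 2 = 535 kN.
Bearing (1.2 l_c t F_u ≤ 2.4 d t F_u): upper limit = 2.4·22·5·400 / 1000 = 105.6 kN.
  Edge l_c = 50 − 24/2 = 38 → r_n = 91.2 kN; interior l_c = 90 − 24 = 66 → r_n = 105.6 kN.
  R_n,bearing = 1·91.2 + 2·105.6 = 302.4 kN → 302.4 / 2 = 151 kN.
Bearing governs: 151 kN.

151 kN (bearing governs)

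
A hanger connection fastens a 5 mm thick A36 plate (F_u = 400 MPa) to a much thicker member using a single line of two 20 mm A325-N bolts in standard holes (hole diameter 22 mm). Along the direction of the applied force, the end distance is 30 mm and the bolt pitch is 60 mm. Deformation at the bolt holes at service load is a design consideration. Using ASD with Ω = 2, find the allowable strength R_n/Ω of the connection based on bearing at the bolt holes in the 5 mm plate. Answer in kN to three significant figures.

Per bolt r_n = 1.2 l_c t F_u ≤ 2.4 d t F_u; upper limit = 2.4 × 20 × 5 × 400 / 1000 = 96 kN.
Edge bolt: l_c = 30 − 22/2 = 19 mm → 1.2 × 19 × 5 × 400 / 1000 = 45.6 → r_n = 45.6 kN.
Interior bolts: l_c = 60 − 22 = 38 mm → 1.2 × 38 × 5 × 400 / 1000 = 91.2 → r_n = 91.2 kN.
R_n = 1 × 45.6 + 1 × 91.2 = 136.8 kN.
Allowable strength R_n/Ω = 136.8 / 2 = 68.4 kN.

68.4 kN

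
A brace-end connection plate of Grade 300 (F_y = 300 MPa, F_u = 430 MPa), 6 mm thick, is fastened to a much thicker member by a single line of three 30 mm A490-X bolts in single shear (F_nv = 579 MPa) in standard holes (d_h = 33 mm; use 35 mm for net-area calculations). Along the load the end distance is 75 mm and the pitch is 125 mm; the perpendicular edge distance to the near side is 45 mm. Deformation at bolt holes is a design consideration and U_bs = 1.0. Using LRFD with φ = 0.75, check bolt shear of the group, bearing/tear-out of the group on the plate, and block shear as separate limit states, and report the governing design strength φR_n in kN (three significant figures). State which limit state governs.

316 kN (block shear governs)

Bolt shear: A_b = π·30²/4 = 706.9 mm²; R_n = 579 × 706.9 × 3 × 1 / 1000 = 1228 kN → 0.75 × 1228 = 921 kN.
Bearing: edge l_c = 58.5, r_n = 181.1 kN; interior l_c = 92, r_n = 185.8 kN; R_n = 181.1 + 2·185.8 = 552.6 kN → 414 kN.
Block shear: A_gv = 1950, A_nv = 1425, A_nt = 165 mm²; R_n = min(0.6F_uA_nv, 0.6F_yA_gv) + U_bs·F_u·A_nt = 421.9 kN → 316 kN.
Block shear governs: 316 kN.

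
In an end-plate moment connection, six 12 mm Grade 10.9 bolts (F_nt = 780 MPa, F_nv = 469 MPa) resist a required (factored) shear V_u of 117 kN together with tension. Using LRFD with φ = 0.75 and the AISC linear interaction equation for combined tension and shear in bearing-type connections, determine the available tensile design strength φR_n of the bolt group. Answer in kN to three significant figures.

A_b = π·12²/4 = 113.1 mm²; f_rv = 117 × 1000 / (6 × 113.1) = 172.4 MPa.
F'_nt = 1.3 F_nt − (F_nt / φF_nv) f_rv = 1.3·780 − (780/(0.75·469))·172.4 = 631.7 MPa, capped at F_nt → F'_nt = 631.7 MPa.
R_n = F'_nt · A_b · n = 631.7 × 113.1 × 6 / 1000 = 428.6 kN.
Design strength φR_n = 0.75 × 428.6 = 321 kN.

321 kN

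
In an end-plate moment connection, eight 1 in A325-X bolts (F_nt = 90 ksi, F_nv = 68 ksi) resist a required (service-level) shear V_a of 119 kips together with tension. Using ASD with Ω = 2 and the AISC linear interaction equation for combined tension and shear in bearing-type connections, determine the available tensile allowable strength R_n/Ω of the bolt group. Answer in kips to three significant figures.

A_b = π·1²/4 = 0.7854 in²; f_rv = 119 / (8 × 0.7854) = 18.94 ksi.
F'_nt = 1.3 F_nt − (Ω F_nt / F_nv) f_rv = 1.3·90 − (2·90/68)·18.94 = 66.87 ksi, capped at F_nt → F'_nt = 66.87 ksi.
R_n = F'_nt · A_b · n = 66.87 × 0.7854 × 8 = 420.1 kips.
Allowable strength R_n/Ω = 420.1 / 2 = 210 kips.

210 kips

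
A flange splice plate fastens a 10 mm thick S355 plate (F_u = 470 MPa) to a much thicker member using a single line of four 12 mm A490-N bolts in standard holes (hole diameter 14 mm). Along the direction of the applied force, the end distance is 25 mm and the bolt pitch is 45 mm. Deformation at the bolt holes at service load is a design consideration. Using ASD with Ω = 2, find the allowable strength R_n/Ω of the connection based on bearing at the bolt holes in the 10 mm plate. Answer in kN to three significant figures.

Per bolt r_n = 1.2 l_c t F_u ≤ 2.4 d t F_u; upper limit = 2.4 × 12 × 10 × 470 / 1000 = 135.4 kN.
Edge bolt: l_c = 25 − 14/2 = 18 mm → 1.2 × 18 × 10 × 470 / 1000 = 101.5 → r_n = 101.5 kN.
Interior bolts: l_c = 45 − 14 = 31 mm → 1.2 × 31 × 10 × 470 / 1000 = 174.8 → r_n = 135.4 kN.
R_n = 1 × 101.5 + 3 × 135.4 = 507.6 kN.
Allowable strength R_n/Ω = 507.6 / 2 = 254 kN.

254 kN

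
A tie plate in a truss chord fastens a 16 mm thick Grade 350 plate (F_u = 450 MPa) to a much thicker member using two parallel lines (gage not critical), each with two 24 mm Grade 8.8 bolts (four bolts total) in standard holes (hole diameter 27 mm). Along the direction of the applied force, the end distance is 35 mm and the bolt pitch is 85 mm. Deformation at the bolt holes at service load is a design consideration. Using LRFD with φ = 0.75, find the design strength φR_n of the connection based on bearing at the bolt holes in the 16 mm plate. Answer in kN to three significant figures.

Per bolt r_n = 1.2 l_c t F_u ≤ 2.4 d t F_u; upper limit = 2.4 × 24 × 16 × 450 / 1000 = 414.7 kN.
Edge bolt: l_c = 35 − 27/2 = 21.5 mm → 1.2 × 21.5 × 16 × 450 / 1000 = 185.8 → r_n = 185.8 kN.
Interior bolts: l_c = 85 − 27 = 58 mm → 1.2 × 58 × 16 × 450 / 1000 = 501.1 → r_n = 414.7 kN.
R_n = 2 × 185.8 + 2 × 414.7 = 1201 kN.
Design strength φR_n = 0.75 × 1201 = 901 kN.

901 kN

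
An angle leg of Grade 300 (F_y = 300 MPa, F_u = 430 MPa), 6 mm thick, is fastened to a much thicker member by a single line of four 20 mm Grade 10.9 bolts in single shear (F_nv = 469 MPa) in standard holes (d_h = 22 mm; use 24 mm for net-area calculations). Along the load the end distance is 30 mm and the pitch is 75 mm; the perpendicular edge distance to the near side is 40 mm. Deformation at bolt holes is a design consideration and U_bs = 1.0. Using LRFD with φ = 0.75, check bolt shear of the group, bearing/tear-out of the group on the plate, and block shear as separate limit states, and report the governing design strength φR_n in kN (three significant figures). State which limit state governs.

253 kN (block shear governs)

Bolt shear: A_b = π·20²/4 = 314.2 mm²; R_n = 469 × 314.2 × 4 × 1 / 1000 = 589.4 kN → 0.75 × 589.4 = 442 kN.
Bearing: edge l_c = 19, r_n = 58.82 kN; interior l_c = 53, r_n = 123.8 kN; R_n = 58.82 + 3·123.8 = 430.3 kN → 323 kN.
Block shear: A_gv = 1530, A_nv = 1026, A_nt = 168 mm²; R_n = min(0.6F_uA_nv, 0.6F_yA_gv) + U_bs·F_u·A_nt = 336.9 kN → 253 kN.
Block shear governs: 253 kN.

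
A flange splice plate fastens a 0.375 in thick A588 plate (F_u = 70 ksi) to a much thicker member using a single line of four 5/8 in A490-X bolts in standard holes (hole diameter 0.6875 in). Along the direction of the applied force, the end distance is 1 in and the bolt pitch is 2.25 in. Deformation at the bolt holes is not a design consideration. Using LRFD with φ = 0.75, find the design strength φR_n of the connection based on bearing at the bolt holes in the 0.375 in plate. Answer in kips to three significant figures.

Per bolt r_n = 1.5 l_c t F_u ≤ 3.0 d t F_u; upper limit = 3.0 × 0.625 × 0.375 × 70 = 49.22 kips.
Edge bolt: l_c = 1 − 0.6875/2 = 0.6562 in → 1.5 × 0.6562 × 0.375 × 70 = 25.84 → r_n = 25.84 kips.
Interior bolts: l_c = 2.25 − 0.6875 = 1.562 in → 1.5 × 1.562 × 0.375 × 70 = 61.52 → r_n = 49.22 kips.
R_n = 1 × 25.84 + 3 × 49.22 = 173.5 kips.
Design strength φR_n = 0.75 × 173.5 = 130 kips.

130 kips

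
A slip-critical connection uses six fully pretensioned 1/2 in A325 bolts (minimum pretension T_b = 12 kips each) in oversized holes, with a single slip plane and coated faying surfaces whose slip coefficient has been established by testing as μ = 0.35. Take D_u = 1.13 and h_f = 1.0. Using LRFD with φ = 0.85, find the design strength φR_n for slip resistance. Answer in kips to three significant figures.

R_n = μ · D_u · h_f · T_b · n_s · n_b = 0.35 × 1.13 × 1.0 × 12 × 1 × 6 = 28.48 kips.
Design strength φR_n = 0.85 × 28.48 = 24.2 kips.

24.2 kips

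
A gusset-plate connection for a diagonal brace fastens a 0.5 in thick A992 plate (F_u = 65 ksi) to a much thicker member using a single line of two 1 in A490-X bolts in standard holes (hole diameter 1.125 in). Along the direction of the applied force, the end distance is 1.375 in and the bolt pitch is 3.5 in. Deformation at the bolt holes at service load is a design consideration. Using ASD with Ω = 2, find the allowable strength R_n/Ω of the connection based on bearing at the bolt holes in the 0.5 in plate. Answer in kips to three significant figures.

Per bolt r_n = 1.2 l_c t F_u ≤ 2.4 d t F_u; upper limit = 2.4 × 1 × 0.5 × 65 = 78 kips.
Edge bolt: l_c = 1.375 − 1.125/2 = 0.8125 in → 1.2 × 0.8125 × 0.5 × 65 = 31.69 → r_n = 31.69 kips.
Interior bolts: l_c = 3.5 − 1.125 = 2.375 in → 1.2 × 2.375 × 0.5 × 65 = 92.62 → r_n = 78 kips.
R_n = 1 × 31.69 + 1 × 78 = 109.7 kips.
Allowable strength R_n/Ω = 109.7 / 2 = 54.8 kips.

54.8 kips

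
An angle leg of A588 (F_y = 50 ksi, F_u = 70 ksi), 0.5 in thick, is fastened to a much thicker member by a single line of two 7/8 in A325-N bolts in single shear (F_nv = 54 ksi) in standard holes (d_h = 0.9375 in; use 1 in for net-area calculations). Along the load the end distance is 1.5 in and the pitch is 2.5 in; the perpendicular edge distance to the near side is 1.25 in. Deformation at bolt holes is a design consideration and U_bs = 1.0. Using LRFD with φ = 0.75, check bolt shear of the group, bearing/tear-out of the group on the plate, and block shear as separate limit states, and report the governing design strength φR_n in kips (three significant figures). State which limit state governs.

48.7 kips (bolt shear governs)

Bolt shear: A_b = π·0.875²/4 = 0.6013 in²; R_n = 54 × 0.6013 × 2 × 1 = 64.94 kips → 0.75 × 64.94 = 48.7 kips.
Bearing: edge l_c = 1.031, r_n = 43.31 kips; interior l_c = 1.562, r_n = 65.62 kips; R_n = 43.31 + 1·65.62 = 108.9 kips → 81.7 kips.
Block shear: A_gv = 2, A_nv = 1.25, A_nt = 0.375 in²; R_n = min(0.6F_uA_nv, 0.6F_yA_gv) + U_bs·F_u·A_nt = 78.75 kips → 59.1 kips.
Bolt shear governs: 48.7 kips.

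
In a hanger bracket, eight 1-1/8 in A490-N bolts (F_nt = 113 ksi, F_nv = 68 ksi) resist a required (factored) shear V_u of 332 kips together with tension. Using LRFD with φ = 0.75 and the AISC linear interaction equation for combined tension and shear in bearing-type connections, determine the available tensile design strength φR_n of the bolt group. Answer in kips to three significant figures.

324 kips

A_b = π·1.125²/4 = 0.994 in²; f_rv = 332 / (8 × 0.994) = 41.75 ksi.
F'_nt = 1.3 F_nt − (F_nt / φF_nv) f_rv = 1.3·113 − (113/(0.75·68))·41.75 = 54.4 ksi, capped at F_nt → F'_nt = 54.4 ksi.
R_n = F'_nt · A_b · n = 54.4 × 0.994 × 8 = 432.6 kips.
Design strength φR_n = 0.75 × 432.6 = 324 kips.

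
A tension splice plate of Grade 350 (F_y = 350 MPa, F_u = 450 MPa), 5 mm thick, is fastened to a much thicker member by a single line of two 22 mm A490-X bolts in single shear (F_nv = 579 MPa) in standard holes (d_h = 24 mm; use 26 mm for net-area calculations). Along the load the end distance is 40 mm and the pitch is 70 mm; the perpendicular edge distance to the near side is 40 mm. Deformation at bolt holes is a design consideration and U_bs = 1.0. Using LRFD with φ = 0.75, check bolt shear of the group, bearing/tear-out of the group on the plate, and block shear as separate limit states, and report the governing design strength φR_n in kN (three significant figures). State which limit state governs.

117 kN (block shear governs)

Bolt shear: A_b = π·22²/4 = 380.1 mm²; R_n = 579 × 380.1 × 2 × 1 / 1000 = 440.2 kN → 0.75 × 440.2 = 330 kN.
Bearing: edge l_c = 28, r_n = 75.6 kN; interior l_c = 46, r_n = 118.8 kN; R_n = 75.6 + 1·118.8 = 194.4 kN → 146 kN.
Block shear: A_gv = 550, A_nv = 355, A_nt = 135 mm²; R_n = min(0.6F_uA_nv, 0.6F_yA_gv) + U_bs·F_u·A_nt = 156.6 kN → 117 kN.
Block shear governs: 117 kN.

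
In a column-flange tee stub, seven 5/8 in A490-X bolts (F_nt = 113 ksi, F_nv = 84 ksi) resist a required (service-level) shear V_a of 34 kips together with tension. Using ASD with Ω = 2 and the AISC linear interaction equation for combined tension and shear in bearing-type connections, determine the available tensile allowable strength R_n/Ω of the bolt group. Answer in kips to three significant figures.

112 kips

A_b = π·0.625²/4 = 0.3068 in²; f_rv = 34 / (7 × 0.3068) = 15.83 ksi.
F'_nt = 1.3 F_nt − (Ω F_nt / F_nv) f_rv = 1.3·113 − (2·113/84)·15.83 = 104.3 ksi, capped at F_nt → F'_nt = 104.3 ksi.
R_n = F'_nt · A_b · n = 104.3 × 0.3068 × 7 = 224 kips.
Allowable strength R_n/Ω = 224 / 2 = 112 kips.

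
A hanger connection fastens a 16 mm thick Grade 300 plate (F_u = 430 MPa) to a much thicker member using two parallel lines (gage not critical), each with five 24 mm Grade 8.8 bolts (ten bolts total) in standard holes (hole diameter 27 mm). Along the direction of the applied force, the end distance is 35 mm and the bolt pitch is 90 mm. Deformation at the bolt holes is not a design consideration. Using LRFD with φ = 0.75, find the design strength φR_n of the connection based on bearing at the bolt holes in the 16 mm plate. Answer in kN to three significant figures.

3300 kN

Per bolt r_n = 1.5 l_c t F_u ≤ 3.0 d t F_u; upper limit = 3.0 × 24 × 16 × 430 / 1000 = 495.4 kN.
Edge bolt: l_c = 35 − 27/2 = 21.5 mm → 1.5 × 21.5 × 16 × 430 / 1000 = 221.9 → r_n = 221.9 kN.
Interior bolts: l_c = 90 − 27 = 63 mm → 1.5 × 63 × 16 × 430 / 1000 = 650.2 → r_n = 495.4 kN.
R_n = 2 × 221.9 + 8 × 495.4 = 4407 kN.
Design strength φR_n = 0.75 × 4407 = 3300 kN.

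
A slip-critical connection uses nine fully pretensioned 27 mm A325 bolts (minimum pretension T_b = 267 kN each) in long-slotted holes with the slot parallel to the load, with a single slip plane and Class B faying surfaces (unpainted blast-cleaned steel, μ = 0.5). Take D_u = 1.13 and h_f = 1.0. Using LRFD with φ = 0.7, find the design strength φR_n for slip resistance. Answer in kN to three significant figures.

950 kN

R_n = μ · D_u · h_f · T_b · n_s · n_b = 0.5 × 1.13 × 1.0 × 267 × 1 × 9 = 1358 kN.
Design strength φR_n = 0.7 × 1358 = 950 kN.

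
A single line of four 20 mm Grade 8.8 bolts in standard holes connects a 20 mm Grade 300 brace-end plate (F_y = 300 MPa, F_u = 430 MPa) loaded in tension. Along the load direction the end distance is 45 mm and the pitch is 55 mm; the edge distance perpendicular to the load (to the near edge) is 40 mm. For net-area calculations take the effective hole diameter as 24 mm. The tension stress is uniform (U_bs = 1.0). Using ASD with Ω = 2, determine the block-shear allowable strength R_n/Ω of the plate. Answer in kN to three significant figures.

Shear plane L_v = 45 + 3·55 = 210 mm; A_gv = 210 × 20 = 4200 mm².
A_nv = (210 − 3.5·24) × 20 = 2520 mm².
A_nt = (40 − 0.5·24) × 20 = 560 mm².
0.6 F_u A_nv = 650.2 kN; 0.6 F_y A_gv = 756 kN → shear rupture governs the shear term.
R_n = 650.2 + 1.0 × 430 × 560 / 1000 = 891 kN.
Allowable strength R_n/Ω = 891 / 2 = 445 kN.

445 kN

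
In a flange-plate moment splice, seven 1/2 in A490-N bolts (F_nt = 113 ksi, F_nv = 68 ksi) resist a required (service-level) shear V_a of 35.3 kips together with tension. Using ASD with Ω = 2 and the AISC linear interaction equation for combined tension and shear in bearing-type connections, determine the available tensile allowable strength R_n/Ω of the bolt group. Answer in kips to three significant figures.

A_b = π·0.5²/4 = 0.1963 in²; f_rv = 35.3 / (7 × 0.1963) = 25.68 ksi.
F'_nt = 1.3 F_nt − (Ω F_nt / F_nv) f_rv = 1.3·113 − (2·113/68)·25.68 = 61.54 ksi, capped at F_nt → F'_nt = 61.54 ksi.
R_n = F'_nt · A_b · n = 61.54 × 0.1963 × 7 = 84.59 kips.
Allowable strength R_n/Ω = 84.59 / 2 = 42.3 kips.

42.3 kips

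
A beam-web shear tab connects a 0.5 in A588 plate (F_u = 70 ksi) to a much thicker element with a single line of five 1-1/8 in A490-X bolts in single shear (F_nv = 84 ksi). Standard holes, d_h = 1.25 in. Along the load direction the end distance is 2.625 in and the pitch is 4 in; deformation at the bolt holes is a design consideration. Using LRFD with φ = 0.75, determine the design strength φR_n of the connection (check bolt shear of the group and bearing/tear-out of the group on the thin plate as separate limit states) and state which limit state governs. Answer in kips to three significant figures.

Bolt shear: A_b = π·1.125²/4 = 0.994 in²; R_n = 84 × 0.994 × 5 × 1 = 417.5 kips → 0.75 × 417.5 = 313 kips.
Bearing (1.2 l_c t F_u ≤ 2.4 d t F_u): upper limit = 2.4·1.125·0.5·70 = 94.5 kips.
  Edge l_c = 2.625 − 1.25/2 = 2 → r_n = 84 kips; interior l_c = 4 − 1.25 = 2.75 → r_n = 94.5 kips.
  R_n,bearing = 1·84 + 4·94.5 = 462 kips → 0.75 × 462 = 346 kips.
Bolt shear governs: 313 kips.

313 kips (bolt shear governs)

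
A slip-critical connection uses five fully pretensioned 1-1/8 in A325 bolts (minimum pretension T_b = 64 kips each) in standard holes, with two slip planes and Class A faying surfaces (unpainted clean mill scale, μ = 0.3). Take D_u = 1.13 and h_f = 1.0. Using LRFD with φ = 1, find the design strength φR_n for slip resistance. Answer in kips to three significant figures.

217 kips

R_n = μ · D_u · h_f · T_b · n_s · n_b = 0.3 × 1.13 × 1.0 × 64 × 2 × 5 = 217 kips.
Design strength φR_n = 1 × 217 = 217 kips.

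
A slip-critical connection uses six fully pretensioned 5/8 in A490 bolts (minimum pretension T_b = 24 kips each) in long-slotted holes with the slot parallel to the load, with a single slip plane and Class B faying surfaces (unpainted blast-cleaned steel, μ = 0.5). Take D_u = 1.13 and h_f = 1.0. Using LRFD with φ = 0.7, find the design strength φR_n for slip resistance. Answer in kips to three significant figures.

R_n = μ · D_u · h_f · T_b · n_s · n_b = 0.5 × 1.13 × 1.0 × 24 × 1 × 6 = 81.36 kips.
Design strength φR_n = 0.7 × 81.36 = 57 kips.

57 kips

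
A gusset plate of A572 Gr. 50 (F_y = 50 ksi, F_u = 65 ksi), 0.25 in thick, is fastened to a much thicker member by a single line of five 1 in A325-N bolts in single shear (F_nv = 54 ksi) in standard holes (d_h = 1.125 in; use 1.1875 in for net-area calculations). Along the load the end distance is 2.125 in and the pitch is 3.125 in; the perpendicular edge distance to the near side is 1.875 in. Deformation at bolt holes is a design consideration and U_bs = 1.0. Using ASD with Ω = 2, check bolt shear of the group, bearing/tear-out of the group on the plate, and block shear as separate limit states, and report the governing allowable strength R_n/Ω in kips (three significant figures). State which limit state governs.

55.7 kips (block shear governs)

Bolt shear: A_b = π·1²/4 = 0.7854 in²; R_n = 54 × 0.7854 × 5 × 1 = 212.1 kips → 212.1 / 2 = 106 kips.
Bearing: edge l_c = 1.562, r_n = 30.47 kips; interior l_c = 2, r_n = 39 kips; R_n = 30.47 + 4·39 = 186.5 kips → 93.2 kips.
Block shear: A_gv = 3.656, A_nv = 2.32, A_nt = 0.3203 in²; R_n = min(0.6F_uA_nv, 0.6F_yA_gv) + U_bs·F_u·A_nt = 111.3 kips → 55.7 kips.
Block shear governs: 55.7 kips.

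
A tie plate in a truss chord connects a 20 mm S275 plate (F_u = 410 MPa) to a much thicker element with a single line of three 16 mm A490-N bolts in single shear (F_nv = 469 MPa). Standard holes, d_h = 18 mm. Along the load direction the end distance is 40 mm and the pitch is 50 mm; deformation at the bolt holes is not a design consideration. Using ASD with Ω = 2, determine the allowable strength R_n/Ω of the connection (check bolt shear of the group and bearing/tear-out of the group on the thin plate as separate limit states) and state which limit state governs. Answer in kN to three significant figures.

Bolt shear: A_b = π·16²/4 = 201.1 mm²; R_n = 469 × 201.1 × 3 × 1 / 1000 = 282.9 kN → 282.9 / 2 = 141 kN.
Bearing (1.5 l_c t F_u ≤ 3.0 d t F_u): upper limit = 3.0·16·20·410 / 1000 = 393.6 kN.
  Edge l_c = 40 − 18/2 = 31 → r_n = 381.3 kN; interior l_c = 50 − 18 = 32 → r_n = 393.6 kN.
  R_n,bearing = 1·381.3 + 2·393.6 = 1168 kN → 1168 / 2 = 584 kN.
Bolt shear governs: 141 kN.

141 kN (bolt shear governs)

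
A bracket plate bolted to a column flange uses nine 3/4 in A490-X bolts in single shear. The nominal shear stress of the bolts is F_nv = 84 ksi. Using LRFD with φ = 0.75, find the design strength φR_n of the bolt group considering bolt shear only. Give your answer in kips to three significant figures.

250 kips

A_b = π × 0.75² / 4 = 0.4418 in².
R_n = F_nv · A_b · n · n_s = 84 × 0.4418 × 9 × 1 = 334 kips.
Design strength φR_n = 0.75 × 334 = 250 kips.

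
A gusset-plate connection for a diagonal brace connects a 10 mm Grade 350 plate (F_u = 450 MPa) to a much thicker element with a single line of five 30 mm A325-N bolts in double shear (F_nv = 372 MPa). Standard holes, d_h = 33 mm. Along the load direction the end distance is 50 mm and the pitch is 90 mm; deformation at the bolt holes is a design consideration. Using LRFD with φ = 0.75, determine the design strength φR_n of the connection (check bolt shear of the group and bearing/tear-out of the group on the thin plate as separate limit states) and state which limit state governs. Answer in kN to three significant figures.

1060 kN (bearing governs)

Bolt shear: A_b = π·30²/4 = 706.9 mm²; R_n = 372 × 706.9 × 5 × 2 / 1000 = 2630 kN → 0.75 × 2630 = 1970 kN.
Bearing (1.2 l_c t F_u ≤ 2.4 d t F_u): upper limit = 2.4·30·10·450 / 1000 = 324 kN.
  Edge l_c = 50 − 33/2 = 33.5 → r_n = 180.9 kN; interior l_c = 90 − 33 = 57 → r_n = 307.8 kN.
  R_n,bearing = 1·180.9 + 4·307.8 = 1412 kN → 0.75 × 1412 = 1060 kN.
Bearing governs: 1060 kN.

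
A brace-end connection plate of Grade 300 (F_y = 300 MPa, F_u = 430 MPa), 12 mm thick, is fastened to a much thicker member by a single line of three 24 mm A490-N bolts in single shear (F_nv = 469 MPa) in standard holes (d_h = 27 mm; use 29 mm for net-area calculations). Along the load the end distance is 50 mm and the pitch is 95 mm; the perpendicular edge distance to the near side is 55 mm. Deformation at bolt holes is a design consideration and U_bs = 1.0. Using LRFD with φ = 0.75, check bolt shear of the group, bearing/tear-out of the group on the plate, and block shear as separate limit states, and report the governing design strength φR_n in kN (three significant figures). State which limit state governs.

Bolt shear: A_b = π·24²/4 = 452.4 mm²; R_n = 469 × 452.4 × 3 × 1 / 1000 = 636.5 kN → 0.75 × 636.5 = 477 kN.
Bearing: edge l_c = 36.5, r_n = 226 kN; interior l_c = 68, r_n = 297.2 kN; R_n = 226 + 2·297.2 = 820.4 kN → 615 kN.
Block shear: A_gv = 2880, A_nv = 2010, A_nt = 486 mm²; R_n = min(0.6F_uA_nv, 0.6F_yA_gv) + U_bs·F_u·A_nt = 727.4 kN → 546 kN.
Bolt shear governs: 477 kN.

477 kN (bolt shear governs)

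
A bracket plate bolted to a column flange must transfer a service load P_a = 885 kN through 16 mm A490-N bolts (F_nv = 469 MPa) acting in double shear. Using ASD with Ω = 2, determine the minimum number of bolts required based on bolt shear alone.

10 bolts

A_b = π·16²/4 = 201.1 mm².
Per-bolt allowable strength R_n/Ω = 469 × 201.1 × 2 / 1000 / 2 = 94.3 kN.
n ≥ 885 / 94.3 = 9.385 → use 10 bolts.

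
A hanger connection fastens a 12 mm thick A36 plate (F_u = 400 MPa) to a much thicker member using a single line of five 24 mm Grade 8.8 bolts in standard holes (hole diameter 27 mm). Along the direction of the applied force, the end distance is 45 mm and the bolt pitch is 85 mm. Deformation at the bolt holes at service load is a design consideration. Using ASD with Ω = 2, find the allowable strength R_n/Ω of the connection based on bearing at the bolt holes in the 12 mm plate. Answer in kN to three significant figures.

Per bolt r_n = 1.2 l_c t F_u ≤ 2.4 d t F_u; upper limit = 2.4 × 24 × 12 × 400 / 1000 = 276.5 kN.
Edge bolt: l_c = 45 − 27/2 = 31.5 mm → 1.2 × 31.5 × 12 × 400 / 1000 = 181.4 → r_n = 181.4 kN.
Interior bolts: l_c = 85 − 27 = 58 mm → 1.2 × 58 × 12 × 400 / 1000 = 334.1 → r_n = 276.5 kN.
R_n = 1 × 181.4 + 4 × 276.5 = 1287 kN.
Allowable strength R_n/Ω = 1287 / 2 = 644 kN.

644 kN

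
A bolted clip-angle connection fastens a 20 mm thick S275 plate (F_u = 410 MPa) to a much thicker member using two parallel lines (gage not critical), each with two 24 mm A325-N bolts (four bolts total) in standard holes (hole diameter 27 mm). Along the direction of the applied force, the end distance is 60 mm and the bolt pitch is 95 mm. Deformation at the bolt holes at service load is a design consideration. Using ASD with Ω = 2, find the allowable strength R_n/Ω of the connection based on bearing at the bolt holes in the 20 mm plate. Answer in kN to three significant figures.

930 kN

Per bolt r_n = 1.2 l_c t F_u ≤ 2.4 d t F_u; upper limit = 2.4 × 24 × 20 × 410 / 1000 = 472.3 kN.
Edge bolt: l_c = 60 − 27/2 = 46.5 mm → 1.2 × 46.5 × 20 × 410 / 1000 = 457.6 → r_n = 457.6 kN.
Interior bolts: l_c = 95 − 27 = 68 mm → 1.2 × 68 × 20 × 410 / 1000 = 669.1 → r_n = 472.3 kN.
R_n = 2 × 457.6 + 2 × 472.3 = 1860 kN.
Allowable strength R_n/Ω = 1860 / 2 = 930 kN.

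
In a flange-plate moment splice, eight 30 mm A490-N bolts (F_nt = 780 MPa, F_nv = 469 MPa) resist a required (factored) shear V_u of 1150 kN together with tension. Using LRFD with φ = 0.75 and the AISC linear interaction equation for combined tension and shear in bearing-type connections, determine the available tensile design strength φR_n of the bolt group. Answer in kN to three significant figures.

A_b = π·30²/4 = 706.9 mm²; f_rv = 1150 × 1000 / (8 × 706.9) = 203.4 MPa.
F'_nt = 1.3 F_nt − (F_nt / φF_nv) f_rv = 1.3·780 − (780/(0.75·469))·203.4 = 563 MPa, capped at F_nt → F'_nt = 563 MPa.
R_n = F'_nt · A_b · n = 563 × 706.9 × 8 / 1000 = 3184 kN.
Design strength φR_n = 0.75 × 3184 = 2390 kN.

2390 kN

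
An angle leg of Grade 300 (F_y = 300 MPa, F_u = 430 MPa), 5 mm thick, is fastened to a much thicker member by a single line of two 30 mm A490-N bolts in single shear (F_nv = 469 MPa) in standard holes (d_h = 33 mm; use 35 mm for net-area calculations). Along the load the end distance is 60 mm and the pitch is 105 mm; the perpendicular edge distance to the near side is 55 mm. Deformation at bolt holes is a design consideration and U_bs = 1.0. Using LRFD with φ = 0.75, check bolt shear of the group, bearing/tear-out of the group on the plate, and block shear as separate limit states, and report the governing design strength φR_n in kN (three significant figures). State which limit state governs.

169 kN (block shear governs)

Bolt shear: A_b = π·30²/4 = 706.9 mm²; R_n = 469 × 706.9 × 2 × 1 / 1000 = 663 kN → 0.75 × 663 = 497 kN.
Bearing: edge l_c = 43.5, r_n = 112.2 kN; interior l_c = 72, r_n = 154.8 kN; R_n = 112.2 + 1·154.8 = 267 kN → 200 kN.
Block shear: A_gv = 825, A_nv = 562.5, A_nt = 187.5 mm²; R_n = min(0.6F_uA_nv, 0.6F_yA_gv) + U_bs·F_u·A_nt = 225.8 kN → 169 kN.
Block shear governs: 169 kN.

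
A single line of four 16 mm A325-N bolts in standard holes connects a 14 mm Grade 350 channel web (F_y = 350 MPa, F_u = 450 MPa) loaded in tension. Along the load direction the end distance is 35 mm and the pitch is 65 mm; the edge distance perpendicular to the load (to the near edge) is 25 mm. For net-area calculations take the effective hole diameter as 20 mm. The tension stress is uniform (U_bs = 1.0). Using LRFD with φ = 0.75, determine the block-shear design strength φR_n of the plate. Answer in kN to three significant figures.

524 kN

Shear plane L_v = 35 + 3·65 = 230 mm; A_gv = 230 × 14 = 3220 mm².
A_nv = (230 − 3.5·20) × 14 = 2240 mm².
A_nt = (25 − 0.5·20) × 14 = 210 mm².
0.6 F_u A_nv = 604.8 kN; 0.6 F_y A_gv = 676.2 kN → shear rupture governs the shear term.
R_n = 604.8 + 1.0 × 450 × 210 / 1000 = 699.3 kN.
Design strength φR_n = 0.75 × 699.3 = 524 kN.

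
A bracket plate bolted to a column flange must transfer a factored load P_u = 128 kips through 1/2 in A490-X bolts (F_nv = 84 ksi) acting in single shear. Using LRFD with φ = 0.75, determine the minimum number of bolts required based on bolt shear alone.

11 bolts

A_b = π·0.5²/4 = 0.1963 in².
Per-bolt design strength φR_n = 0.75 × 84 × 0.1963 × 1 = 12.37 kips.
n ≥ 128 / 12.37 = 10.35 → use 11 bolts.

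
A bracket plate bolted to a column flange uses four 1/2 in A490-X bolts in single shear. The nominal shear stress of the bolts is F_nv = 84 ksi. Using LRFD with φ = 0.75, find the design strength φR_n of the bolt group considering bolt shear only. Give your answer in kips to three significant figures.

A_b = π × 0.5² / 4 = 0.1963 in².
R_n = F_nv · A_b · n · n_s = 84 × 0.1963 × 4 × 1 = 65.97 kips.
Design strength φR_n = 0.75 × 65.97 = 49.5 kips.

49.5 kips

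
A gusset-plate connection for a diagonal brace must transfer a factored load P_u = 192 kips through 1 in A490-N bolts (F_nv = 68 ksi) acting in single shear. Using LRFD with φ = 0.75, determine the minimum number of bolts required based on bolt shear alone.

A_b = π·1²/4 = 0.7854 in².
Per-bolt design strength φR_n = 0.75 × 68 × 0.7854 × 1 = 40.06 kips.
n ≥ 192 / 40.06 = 4.793 → use 5 bolts.

5 bolts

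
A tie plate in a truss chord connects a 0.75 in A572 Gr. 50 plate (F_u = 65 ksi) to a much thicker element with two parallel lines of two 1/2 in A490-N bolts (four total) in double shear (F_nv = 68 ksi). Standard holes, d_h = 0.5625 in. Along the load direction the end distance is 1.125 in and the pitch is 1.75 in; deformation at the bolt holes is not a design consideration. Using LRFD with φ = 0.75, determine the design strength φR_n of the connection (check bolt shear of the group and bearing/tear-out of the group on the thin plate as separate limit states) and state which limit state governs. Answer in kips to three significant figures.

80.1 kips (bolt shear governs)

Bolt shear: A_b = π·0.5²/4 = 0.1963 in²; R_n = 68 × 0.1963 × 4 × 2 = 106.8 kips → 0.75 × 106.8 = 80.1 kips.
Bearing (1.5 l_c t F_u ≤ 3.0 d t F_u): upper limit = 3.0·0.5·0.75·65 = 73.12 kips.
  Edge l_c = 1.125 − 0.5625/2 = 0.8438 → r_n = 61.7 kips; interior l_c = 1.75 − 0.5625 = 1.188 → r_n = 73.12 kips.
  R_n,bearing = 2·61.7 + 2·73.12 = 269.6 kips → 0.75 × 269.6 = 202 kips.
Bolt shear governs: 80.1 kips.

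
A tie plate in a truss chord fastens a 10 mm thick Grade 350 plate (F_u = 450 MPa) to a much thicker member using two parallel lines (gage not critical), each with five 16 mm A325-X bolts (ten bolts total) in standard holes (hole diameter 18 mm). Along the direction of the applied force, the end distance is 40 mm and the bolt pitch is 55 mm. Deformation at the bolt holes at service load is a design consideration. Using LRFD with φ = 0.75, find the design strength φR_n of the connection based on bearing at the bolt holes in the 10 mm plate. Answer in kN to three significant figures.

Per bolt r_n = 1.2 l_c t F_u ≤ 2.4 d t F_u; upper limit = 2.4 × 16 × 10 × 450 / 1000 = 172.8 kN.
Edge bolt: l_c = 40 − 18/2 = 31 mm → 1.2 × 31 × 10 × 450 / 1000 = 167.4 → r_n = 167.4 kN.
Interior bolts: l_c = 55 − 18 = 37 mm → 1.2 × 37 × 10 × 450 / 1000 = 199.8 → r_n = 172.8 kN.
R_n = 2 × 167.4 + 8 × 172.8 = 1717 kN.
Design strength φR_n = 0.75 × 1717 = 1290 kN.

1290 kN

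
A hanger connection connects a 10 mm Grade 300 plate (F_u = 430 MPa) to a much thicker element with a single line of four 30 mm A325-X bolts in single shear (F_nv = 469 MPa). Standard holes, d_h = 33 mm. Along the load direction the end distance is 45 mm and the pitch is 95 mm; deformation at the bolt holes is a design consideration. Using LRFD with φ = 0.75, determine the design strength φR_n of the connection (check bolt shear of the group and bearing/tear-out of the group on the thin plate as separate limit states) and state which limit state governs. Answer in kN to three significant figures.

Bolt shear: A_b = π·30²/4 = 706.9 mm²; R_n = 469 × 706.9 × 4 × 1 / 1000 = 1326 kN → 0.75 × 1326 = 995 kN.
Bearing (1.2 l_c t F_u ≤ 2.4 d t F_u): upper limit = 2.4·30·10·430 / 1000 = 309.6 kN.
  Edge l_c = 45 − 33/2 = 28.5 → r_n = 147.1 kN; interior l_c = 95 − 33 = 62 → r_n = 309.6 kN.
  R_n,bearing = 1·147.1 + 3·309.6 = 1076 kN → 0.75 × 1076 = 807 kN.
Bearing governs: 807 kN.

807 kN (bearing governs)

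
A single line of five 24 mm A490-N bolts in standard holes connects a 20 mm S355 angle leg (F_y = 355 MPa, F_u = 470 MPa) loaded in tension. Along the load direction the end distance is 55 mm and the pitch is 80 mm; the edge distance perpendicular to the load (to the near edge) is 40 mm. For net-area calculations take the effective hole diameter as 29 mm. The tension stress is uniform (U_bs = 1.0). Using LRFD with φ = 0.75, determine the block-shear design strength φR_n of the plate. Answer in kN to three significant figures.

Shear plane L_v = 55 + 4·80 = 375 mm; A_gv = 375 × 20 = 7500 mm².
A_nv = (375 − 4.5·29) × 20 = 4890 mm².
A_nt = (40 − 0.5·29) × 20 = 510 mm².
0.6 F_u A_nv = 1379 kN; 0.6 F_y A_gv = 1598 kN → shear rupture governs the shear term.
R_n = 1379 + 1.0 × 470 × 510 / 1000 = 1619 kN.
Design strength φR_n = 0.75 × 1619 = 1210 kN.

1210 kN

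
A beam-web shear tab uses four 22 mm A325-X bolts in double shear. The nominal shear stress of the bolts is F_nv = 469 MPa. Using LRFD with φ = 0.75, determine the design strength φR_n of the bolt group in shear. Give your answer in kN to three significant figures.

A_b = π × 22² / 4 = 380.1 mm².
R_n = F_nv · A_b · n · n_s = 469 × 380.1 × 4 × 2 / 1000 = 1426 kN.
Design strength φR_n = 0.75 × 1426 = 1070 kN.

1070 kN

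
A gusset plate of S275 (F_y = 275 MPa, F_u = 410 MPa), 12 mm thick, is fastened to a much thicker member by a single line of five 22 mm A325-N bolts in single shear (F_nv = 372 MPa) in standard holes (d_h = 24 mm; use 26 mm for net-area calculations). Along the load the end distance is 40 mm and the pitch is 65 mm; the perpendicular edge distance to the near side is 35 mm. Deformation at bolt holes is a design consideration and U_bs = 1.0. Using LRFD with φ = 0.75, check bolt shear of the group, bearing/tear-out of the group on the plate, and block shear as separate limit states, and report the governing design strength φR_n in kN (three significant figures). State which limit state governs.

Bolt shear: A_b = π·22²/4 = 380.1 mm²; R_n = 372 × 380.1 × 5 × 1 / 1000 = 707 kN → 0.75 × 707 = 530 kN.
Bearing: edge l_c = 28, r_n = 165.3 kN; interior l_c = 41, r_n = 242.1 kN; R_n = 165.3 + 4·242.1 = 1134 kN → 850 kN.
Block shear: A_gv = 3600, A_nv = 2196, A_nt = 264 mm²; R_n = min(0.6F_uA_nv, 0.6F_yA_gv) + U_bs·F_u·A_nt = 648.5 kN → 486 kN.
Block shear governs: 486 kN.

486 kN (block shear governs)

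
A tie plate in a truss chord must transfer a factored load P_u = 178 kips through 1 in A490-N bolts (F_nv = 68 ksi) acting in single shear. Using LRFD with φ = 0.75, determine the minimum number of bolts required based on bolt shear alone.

5 bolts

A_b = π·1²/4 = 0.7854 in².
Per-bolt design strength φR_n = 0.75 × 68 × 0.7854 × 1 = 40.06 kips.
n ≥ 178 / 40.06 = 4.444 → use 5 bolts.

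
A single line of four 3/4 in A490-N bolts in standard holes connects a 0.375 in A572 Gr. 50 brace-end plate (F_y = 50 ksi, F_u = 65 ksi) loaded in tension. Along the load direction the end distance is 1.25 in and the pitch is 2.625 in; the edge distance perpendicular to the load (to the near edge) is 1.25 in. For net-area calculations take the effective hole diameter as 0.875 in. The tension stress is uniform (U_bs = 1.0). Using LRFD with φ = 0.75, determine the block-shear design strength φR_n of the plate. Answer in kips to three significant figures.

Shear plane L_v = 1.25 + 3·2.625 = 9.125 in; A_gv = 9.125 × 0.375 = 3.422 in².
A_nv = (9.125 − 3.5·0.875) × 0.375 = 2.273 in².
A_nt = (1.25 − 0.5·0.875) × 0.375 = 0.3047 in².
0.6 F_u A_nv = 88.66 kips; 0.6 F_y A_gv = 102.7 kips → shear rupture governs the shear term.
R_n = 88.66 + 1.0 × 65 × 0.3047 = 108.5 kips.
Design strength φR_n = 0.75 × 108.5 = 81.4 kips.

81.4 kips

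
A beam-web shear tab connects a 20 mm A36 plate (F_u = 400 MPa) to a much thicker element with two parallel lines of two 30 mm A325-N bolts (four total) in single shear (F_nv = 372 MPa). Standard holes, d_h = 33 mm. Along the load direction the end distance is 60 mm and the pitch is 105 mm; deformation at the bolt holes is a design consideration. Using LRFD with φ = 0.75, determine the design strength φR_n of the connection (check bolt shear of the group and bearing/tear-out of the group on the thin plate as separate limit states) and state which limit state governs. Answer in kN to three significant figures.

789 kN (bolt shear governs)

Bolt shear: A_b = π·30²/4 = 706.9 mm²; R_n = 372 × 706.9 × 4 × 1 / 1000 = 1052 kN → 0.75 × 1052 = 789 kN.
Bearing (1.2 l_c t F_u ≤ 2.4 d t F_u): upper limit = 2.4·30·20·400 / 1000 = 576 kN.
  Edge l_c = 60 − 33/2 = 43.5 → r_n = 417.6 kN; interior l_c = 105 − 33 = 72 → r_n = 576 kN.
  R_n,bearing = 2·417.6 + 2·576 = 1987 kN → 0.75 × 1987 = 1490 kN.
Bolt shear governs: 789 kN.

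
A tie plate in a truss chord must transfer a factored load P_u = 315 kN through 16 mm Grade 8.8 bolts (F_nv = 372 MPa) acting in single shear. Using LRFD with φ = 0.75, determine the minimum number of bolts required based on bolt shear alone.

A_b = π·16²/4 = 201.1 mm².
Per-bolt design strength φR_n = 0.75 × 372 × 201.1 × 1 / 1000 = 56.1 kN.
n ≥ 315 / 56.1 = 5.615 → use 6 bolts.

6 bolts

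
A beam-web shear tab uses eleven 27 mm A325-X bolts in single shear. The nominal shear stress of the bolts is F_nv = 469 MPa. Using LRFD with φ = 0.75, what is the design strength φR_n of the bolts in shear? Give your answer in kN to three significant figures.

A_b = π × 27² / 4 = 572.6 mm².
R_n = F_nv · A_b · n · n_s = 469 × 572.6 × 11 × 1 / 1000 = 2954 kN.
Design strength φR_n = 0.75 × 2954 = 2220 kN.

2220 kN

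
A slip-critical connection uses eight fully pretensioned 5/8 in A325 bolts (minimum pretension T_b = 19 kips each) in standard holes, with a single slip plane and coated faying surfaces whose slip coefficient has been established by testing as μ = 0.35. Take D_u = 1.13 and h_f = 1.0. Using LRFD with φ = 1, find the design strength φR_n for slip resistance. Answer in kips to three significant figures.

60.1 kips

R_n = μ · D_u · h_f · T_b · n_s · n_b = 0.35 × 1.13 × 1.0 × 19 × 1 × 8 = 60.12 kips.
Design strength φR_n = 1 × 60.12 = 60.1 kips.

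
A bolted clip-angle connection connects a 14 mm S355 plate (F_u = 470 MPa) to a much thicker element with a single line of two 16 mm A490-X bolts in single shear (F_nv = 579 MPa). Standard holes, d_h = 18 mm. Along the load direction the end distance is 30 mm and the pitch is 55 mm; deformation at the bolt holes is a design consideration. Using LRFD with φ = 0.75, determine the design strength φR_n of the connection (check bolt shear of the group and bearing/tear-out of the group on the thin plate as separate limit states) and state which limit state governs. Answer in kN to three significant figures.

Bolt shear: A_b = π·16²/4 = 201.1 mm²; R_n = 579 × 201.1 × 2 × 1 / 1000 = 232.8 kN → 0.75 × 232.8 = 175 kN.
Bearing (1.2 l_c t F_u ≤ 2.4 d t F_u): upper limit = 2.4·16·14·470 / 1000 = 252.7 kN.
  Edge l_c = 30 − 18/2 = 21 → r_n = 165.8 kN; interior l_c = 55 − 18 = 37 → r_n = 252.7 kN.
  R_n,bearing = 1·165.8 + 1·252.7 = 418.5 kN → 0.75 × 418.5 = 314 kN.
Bolt shear governs: 175 kN.

175 kN (bolt shear governs)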